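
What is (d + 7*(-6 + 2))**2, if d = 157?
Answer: 16641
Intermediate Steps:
(d + 7*(-6 + 2))**2 = (157 + 7*(-6 + 2))**2 = (157 + 7*(-4))**2 = (157 - 28)**2 = 129**2 = 16641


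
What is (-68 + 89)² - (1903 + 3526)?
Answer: -4988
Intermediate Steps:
(-68 + 89)² - (1903 + 3526) = 21² - 1*5429 = 441 - 5429 = -4988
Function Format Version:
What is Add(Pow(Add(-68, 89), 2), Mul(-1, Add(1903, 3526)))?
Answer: -4988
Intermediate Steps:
Add(Pow(Add(-68, 89), 2), Mul(-1, Add(1903, 3526))) = Add(Pow(21, 2), Mul(-1, 5429)) = Add(441, -5429) = -4988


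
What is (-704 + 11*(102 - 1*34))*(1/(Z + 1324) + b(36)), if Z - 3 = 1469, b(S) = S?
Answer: 1107227/699 ≈ 1584.0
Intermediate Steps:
Z = 1472 (Z = 3 + 1469 = 1472)
(-704 + 11*(102 - 1*34))*(1/(Z + 1324) + b(36)) = (-704 + 11*(102 - 1*34))*(1/(1472 + 1324) + 36) = (-704 + 11*(102 - 34))*(1/2796 + 36) = (-704 + 11*68)*(1/2796 + 36) = (-704 + 748)*(100657/2796) = 44*(100657/2796) = 1107227/699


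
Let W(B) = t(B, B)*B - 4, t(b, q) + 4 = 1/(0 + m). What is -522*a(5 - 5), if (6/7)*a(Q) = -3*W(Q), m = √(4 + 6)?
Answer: -7308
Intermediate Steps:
m = √10 ≈ 3.1623
t(b, q) = -4 + √10/10 (t(b, q) = -4 + 1/(0 + √10) = -4 + 1/(√10) = -4 + √10/10)
W(B) = -4 + B*(-4 + √10/10) (W(B) = (-4 + √10/10)*B - 4 = B*(-4 + √10/10) - 4 = -4 + B*(-4 + √10/10))
a(Q) = 14 + 7*Q*(40 - √10)/20 (a(Q) = 7*(-3*(-4 - Q*(40 - √10)/10))/6 = 7*(12 + 3*Q*(40 - √10)/10)/6 = 14 + 7*Q*(40 - √10)/20)
-522*a(5 - 5) = -522*(14 + 7*(5 - 5)*(40 - √10)/20) = -522*(14 + (7/20)*0*(40 - √10)) = -522*(14 + 0) = -522*14 = -7308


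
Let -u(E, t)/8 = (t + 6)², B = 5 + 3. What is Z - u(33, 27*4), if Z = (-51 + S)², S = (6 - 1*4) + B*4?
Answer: 104257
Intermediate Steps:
B = 8
S = 34 (S = (6 - 1*4) + 8*4 = (6 - 4) + 32 = 2 + 32 = 34)
u(E, t) = -8*(6 + t)² (u(E, t) = -8*(t + 6)² = -8*(6 + t)²)
Z = 289 (Z = (-51 + 34)² = (-17)² = 289)
Z - u(33, 27*4) = 289 - (-8)*(6 + 27*4)² = 289 - (-8)*(6 + 108)² = 289 - (-8)*114² = 289 - (-8)*12996 = 289 - 1*(-103968) = 289 + 103968 = 104257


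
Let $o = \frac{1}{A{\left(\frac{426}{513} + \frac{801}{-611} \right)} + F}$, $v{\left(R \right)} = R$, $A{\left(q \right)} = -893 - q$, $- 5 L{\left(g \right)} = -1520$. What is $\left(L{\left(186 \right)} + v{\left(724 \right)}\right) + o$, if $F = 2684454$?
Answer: $\frac{288231860391881}{280381187050} \approx 1028.0$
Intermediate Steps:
$L{\left(g \right)} = 304$ ($L{\left(g \right)} = \left(- \frac{1}{5}\right) \left(-1520\right) = 304$)
$o = \frac{104481}{280381187050}$ ($o = \frac{1}{\left(-893 - \left(\frac{426}{513} + \frac{801}{-611}\right)\right) + 2684454} = \frac{1}{\left(-893 - \left(426 \cdot \frac{1}{513} + 801 \left(- \frac{1}{611}\right)\right)\right) + 2684454} = \frac{1}{\left(-893 - \left(\frac{142}{171} - \frac{801}{611}\right)\right) + 2684454} = \frac{1}{\left(-893 - - \frac{50209}{104481}\right) + 2684454} = \frac{1}{\left(-893 + \frac{50209}{104481}\right) + 2684454} = \frac{1}{- \frac{93251324}{104481} + 2684454} = \frac{1}{\frac{280381187050}{104481}} = \frac{104481}{280381187050} \approx 3.7264 \cdot 10^{-7}$)
$\left(L{\left(186 \right)} + v{\left(724 \right)}\right) + o = \left(304 + 724\right) + \frac{104481}{280381187050} = 1028 + \frac{104481}{280381187050} = \frac{288231860391881}{280381187050}$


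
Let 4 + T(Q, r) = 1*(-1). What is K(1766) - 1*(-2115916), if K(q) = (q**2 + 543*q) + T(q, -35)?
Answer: 6193605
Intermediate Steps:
T(Q, r) = -5 (T(Q, r) = -4 + 1*(-1) = -4 - 1 = -5)
K(q) = -5 + q**2 + 543*q (K(q) = (q**2 + 543*q) - 5 = -5 + q**2 + 543*q)
K(1766) - 1*(-2115916) = (-5 + 1766**2 + 543*1766) - 1*(-2115916) = (-5 + 3118756 + 958938) + 2115916 = 4077689 + 2115916 = 6193605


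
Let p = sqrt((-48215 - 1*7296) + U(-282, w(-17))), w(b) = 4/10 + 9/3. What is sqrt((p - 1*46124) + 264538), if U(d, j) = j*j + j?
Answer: sqrt(5460350 + 5*I*sqrt(1387401))/5 ≈ 467.35 + 0.25204*I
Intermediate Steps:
w(b) = 17/5 (w(b) = 4*(1/10) + 9*(1/3) = 2/5 + 3 = 17/5)
U(d, j) = j + j**2 (U(d, j) = j**2 + j = j + j**2)
p = I*sqrt(1387401)/5 (p = sqrt((-48215 - 1*7296) + 17*(1 + 17/5)/5) = sqrt((-48215 - 7296) + (17/5)*(22/5)) = sqrt(-55511 + 374/25) = sqrt(-1387401/25) = I*sqrt(1387401)/5 ≈ 235.58*I)
sqrt((p - 1*46124) + 264538) = sqrt((I*sqrt(1387401)/5 - 1*46124) + 264538) = sqrt((I*sqrt(1387401)/5 - 46124) + 264538) = sqrt((-46124 + I*sqrt(1387401)/5) + 264538) = sqrt(218414 + I*sqrt(1387401)/5)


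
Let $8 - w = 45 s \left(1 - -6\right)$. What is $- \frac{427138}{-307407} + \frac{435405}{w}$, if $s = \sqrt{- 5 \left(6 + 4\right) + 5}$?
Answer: $\frac{2978024257762}{1372630354923} + \frac{411457725 i \sqrt{5}}{4465189} \approx 2.1696 + 206.05 i$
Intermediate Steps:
$s = 3 i \sqrt{5}$ ($s = \sqrt{\left(-5\right) 10 + 5} = \sqrt{-50 + 5} = \sqrt{-45} = 3 i \sqrt{5} \approx 6.7082 i$)
$w = 8 - 945 i \sqrt{5}$ ($w = 8 - 45 \cdot 3 i \sqrt{5} \left(1 - -6\right) = 8 - 135 i \sqrt{5} \left(1 + 6\right) = 8 - 135 i \sqrt{5} \cdot 7 = 8 - 945 i \sqrt{5} \approx 8.0 - 2113.1 i$)
$- \frac{427138}{-307407} + \frac{435405}{w} = - \frac{427138}{-307407} + \frac{435405}{8 - 945 i \sqrt{5}} = \left(-427138\right) \left(- \frac{1}{307407}\right) + \frac{435405}{8 - 945 i \sqrt{5}} = \frac{427138}{307407} + \frac{435405}{8 - 945 i \sqrt{5}}$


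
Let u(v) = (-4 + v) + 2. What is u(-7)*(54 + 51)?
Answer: -945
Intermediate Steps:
u(v) = -2 + v
u(-7)*(54 + 51) = (-2 - 7)*(54 + 51) = -9*105 = -945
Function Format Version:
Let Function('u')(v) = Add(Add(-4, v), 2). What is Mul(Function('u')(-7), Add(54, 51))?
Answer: -945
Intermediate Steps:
Function('u')(v) = Add(-2, v)
Mul(Function('u')(-7), Add(54, 51)) = Mul(Add(-2, -7), Add(54, 51)) = Mul(-9, 105) = -945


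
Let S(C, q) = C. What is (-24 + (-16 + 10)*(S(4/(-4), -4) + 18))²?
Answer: 15876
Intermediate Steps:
(-24 + (-16 + 10)*(S(4/(-4), -4) + 18))² = (-24 + (-16 + 10)*(4/(-4) + 18))² = (-24 - 6*(4*(-¼) + 18))² = (-24 - 6*(-1 + 18))² = (-24 - 6*17)² = (-24 - 102)² = (-126)² = 15876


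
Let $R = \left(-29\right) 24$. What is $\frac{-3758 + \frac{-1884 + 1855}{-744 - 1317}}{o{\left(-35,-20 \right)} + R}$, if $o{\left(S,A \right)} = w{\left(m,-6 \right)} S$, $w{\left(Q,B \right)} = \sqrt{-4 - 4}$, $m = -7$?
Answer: $\frac{224611061}{42440799} - \frac{271082315 i \sqrt{2}}{509289588} \approx 5.2923 - 0.75275 i$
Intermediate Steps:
$R = -696$
$w{\left(Q,B \right)} = 2 i \sqrt{2}$ ($w{\left(Q,B \right)} = \sqrt{-8} = 2 i \sqrt{2}$)
$o{\left(S,A \right)} = 2 i S \sqrt{2}$ ($o{\left(S,A \right)} = 2 i \sqrt{2} S = 2 i S \sqrt{2}$)
$\frac{-3758 + \frac{-1884 + 1855}{-744 - 1317}}{o{\left(-35,-20 \right)} + R} = \frac{-3758 + \frac{-1884 + 1855}{-744 - 1317}}{2 i \left(-35\right) \sqrt{2} - 696} = \frac{-3758 - \frac{29}{-2061}}{- 70 i \sqrt{2} - 696} = \frac{-3758 - - \frac{29}{2061}}{-696 - 70 i \sqrt{2}} = \frac{-3758 + \frac{29}{2061}}{-696 - 70 i \sqrt{2}} = - \frac{7745209}{2061 \left(-696 - 70 i \sqrt{2}\right)}$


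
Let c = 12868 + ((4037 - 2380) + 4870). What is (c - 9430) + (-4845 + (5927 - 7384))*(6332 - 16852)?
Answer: 66307005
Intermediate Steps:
c = 19395 (c = 12868 + (1657 + 4870) = 12868 + 6527 = 19395)
(c - 9430) + (-4845 + (5927 - 7384))*(6332 - 16852) = (19395 - 9430) + (-4845 + (5927 - 7384))*(6332 - 16852) = 9965 + (-4845 - 1457)*(-10520) = 9965 - 6302*(-10520) = 9965 + 66297040 = 66307005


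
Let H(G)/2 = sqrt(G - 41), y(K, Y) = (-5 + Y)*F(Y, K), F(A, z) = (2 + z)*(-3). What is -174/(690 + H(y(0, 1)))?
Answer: -30015/119042 + 87*I*sqrt(17)/119042 ≈ -0.25214 + 0.0030133*I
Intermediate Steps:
F(A, z) = -6 - 3*z
y(K, Y) = (-6 - 3*K)*(-5 + Y) (y(K, Y) = (-5 + Y)*(-6 - 3*K) = (-6 - 3*K)*(-5 + Y))
H(G) = 2*sqrt(-41 + G) (H(G) = 2*sqrt(G - 41) = 2*sqrt(-41 + G))
-174/(690 + H(y(0, 1))) = -174/(690 + 2*sqrt(-41 - 3*(-5 + 1)*(2 + 0))) = -174/(690 + 2*sqrt(-41 - 3*(-4)*2)) = -174/(690 + 2*sqrt(-41 + 24)) = -174/(690 + 2*sqrt(-17)) = -174/(690 + 2*(I*sqrt(17))) = -174/(690 + 2*I*sqrt(17))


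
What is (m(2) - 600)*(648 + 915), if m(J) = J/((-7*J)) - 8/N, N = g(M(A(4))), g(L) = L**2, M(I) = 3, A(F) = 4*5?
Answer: -19727665/21 ≈ -9.3941e+5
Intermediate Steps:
A(F) = 20
N = 9 (N = 3**2 = 9)
m(J) = -65/63 (m(J) = J/((-7*J)) - 8/9 = J*(-1/(7*J)) - 8*1/9 = -1/7 - 8/9 = -65/63)
(m(2) - 600)*(648 + 915) = (-65/63 - 600)*(648 + 915) = -37865/63*1563 = -19727665/21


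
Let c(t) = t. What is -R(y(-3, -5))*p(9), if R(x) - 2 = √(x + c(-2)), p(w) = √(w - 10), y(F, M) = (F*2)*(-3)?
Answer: -6*I ≈ -6.0*I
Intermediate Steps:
y(F, M) = -6*F (y(F, M) = (2*F)*(-3) = -6*F)
p(w) = √(-10 + w)
R(x) = 2 + √(-2 + x) (R(x) = 2 + √(x - 2) = 2 + √(-2 + x))
-R(y(-3, -5))*p(9) = -(2 + √(-2 - 6*(-3)))*√(-10 + 9) = -(2 + √(-2 + 18))*√(-1) = -(2 + √16)*I = -(2 + 4)*I = -6*I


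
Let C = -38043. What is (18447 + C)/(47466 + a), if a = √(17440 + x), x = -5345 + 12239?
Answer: -465071868/1126498411 + 225354*√46/1126498411 ≈ -0.41149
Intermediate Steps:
x = 6894
a = 23*√46 (a = √(17440 + 6894) = √24334 = 23*√46 ≈ 155.99)
(18447 + C)/(47466 + a) = (18447 - 38043)/(47466 + 23*√46) = -19596/(47466 + 23*√46)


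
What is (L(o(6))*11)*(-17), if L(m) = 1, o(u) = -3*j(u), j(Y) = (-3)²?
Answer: -187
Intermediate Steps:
j(Y) = 9
o(u) = -27 (o(u) = -3*9 = -27)
(L(o(6))*11)*(-17) = (1*11)*(-17) = 11*(-17) = -187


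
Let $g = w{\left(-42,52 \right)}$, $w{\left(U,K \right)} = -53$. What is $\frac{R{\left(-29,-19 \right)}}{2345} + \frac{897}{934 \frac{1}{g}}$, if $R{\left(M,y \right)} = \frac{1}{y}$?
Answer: $- \frac{2118190189}{41614370} \approx -50.9$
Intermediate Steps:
$g = -53$
$\frac{R{\left(-29,-19 \right)}}{2345} + \frac{897}{934 \frac{1}{g}} = \frac{1}{\left(-19\right) 2345} + \frac{897}{934 \frac{1}{-53}} = \left(- \frac{1}{19}\right) \frac{1}{2345} + \frac{897}{934 \left(- \frac{1}{53}\right)} = - \frac{1}{44555} + \frac{897}{- \frac{934}{53}} = - \frac{1}{44555} + 897 \left(- \frac{53}{934}\right) = - \frac{1}{44555} - \frac{47541}{934} = - \frac{2118190189}{41614370}$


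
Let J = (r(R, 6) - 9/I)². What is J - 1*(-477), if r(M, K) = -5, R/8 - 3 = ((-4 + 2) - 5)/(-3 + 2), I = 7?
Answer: 25309/49 ≈ 516.51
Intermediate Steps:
R = 80 (R = 24 + 8*(((-4 + 2) - 5)/(-3 + 2)) = 24 + 8*((-2 - 5)/(-1)) = 24 + 8*(-7*(-1)) = 24 + 8*7 = 24 + 56 = 80)
J = 1936/49 (J = (-5 - 9/7)² = (-44/7)² = 1936/49 ≈ 39.510)
J - 1*(-477) = 1936/49 - 1*(-477) = 1936/49 + 477 = 25309/49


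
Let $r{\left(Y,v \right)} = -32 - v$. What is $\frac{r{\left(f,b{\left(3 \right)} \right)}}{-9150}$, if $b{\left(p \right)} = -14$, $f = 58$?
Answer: $\frac{3}{1525} \approx 0.0019672$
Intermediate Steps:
$\frac{r{\left(f,b{\left(3 \right)} \right)}}{-9150} = \frac{-32 - -14}{-9150} = \left(-32 + 14\right) \left(- \frac{1}{9150}\right) = \left(-18\right) \left(- \frac{1}{9150}\right) = \frac{3}{1525}$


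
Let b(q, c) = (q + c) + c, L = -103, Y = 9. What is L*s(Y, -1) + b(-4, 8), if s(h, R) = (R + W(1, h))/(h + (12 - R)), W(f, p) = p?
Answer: -280/11 ≈ -25.455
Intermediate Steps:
b(q, c) = q + 2*c (b(q, c) = (c + q) + c = q + 2*c)
s(h, R) = (R + h)/(12 + h - R) (s(h, R) = (R + h)/(h + (12 - R)) = (R + h)/(12 + h - R))
L*s(Y, -1) + b(-4, 8) = -103*(-1 + 9)/(12 + 9 - 1*(-1)) + (-4 + 2*8) = -103*8/(12 + 9 + 1) + (-4 + 16) = -103*8/22 + 12 = -103*4/11 + 12 = -412/11 + 12 = -280/11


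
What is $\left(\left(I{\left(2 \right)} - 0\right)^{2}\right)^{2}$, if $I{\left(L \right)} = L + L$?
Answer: $256$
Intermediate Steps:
$I{\left(L \right)} = 2 L$
$\left(\left(I{\left(2 \right)} - 0\right)^{2}\right)^{2} = \left(\left(2 \cdot 2 - 0\right)^{2}\right)^{2} = \left(\left(4 + \left(-3 + 3\right)\right)^{2}\right)^{2} = \left(\left(4 + 0\right)^{2}\right)^{2} = \left(4^{2}\right)^{2} = 16^{2} = 256$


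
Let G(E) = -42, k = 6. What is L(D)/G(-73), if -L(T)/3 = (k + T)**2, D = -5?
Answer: 1/14 ≈ 0.071429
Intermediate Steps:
L(T) = -3*(6 + T)**2
L(D)/G(-73) = -3*(6 - 5)**2/(-42) = -3*1**2*(-1/42) = -3*1*(-1/42) = -3*(-1/42) = 1/14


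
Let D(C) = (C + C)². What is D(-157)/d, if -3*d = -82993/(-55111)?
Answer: -16301172468/82993 ≈ -1.9642e+5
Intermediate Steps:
d = -82993/165333 (d = -(-82993)/(3*(-55111)) = -(-82993)*(-1)/(3*55111) = -⅓*82993/55111 = -82993/165333 ≈ -0.50198)
D(C) = 4*C² (D(C) = (2*C)² = 4*C²)
D(-157)/d = (4*(-157)²)/(-82993/165333) = (4*24649)*(-165333/82993) = 98596*(-165333/82993) = -16301172468/82993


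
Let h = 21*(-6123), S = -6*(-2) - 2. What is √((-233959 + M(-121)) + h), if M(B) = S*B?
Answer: 2*I*√90938 ≈ 603.12*I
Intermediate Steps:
S = 10 (S = 12 - 2 = 10)
M(B) = 10*B
h = -128583
√((-233959 + M(-121)) + h) = √((-233959 + 10*(-121)) - 128583) = √((-233959 - 1210) - 128583) = √(-235169 - 128583) = √(-363752) = 2*I*√90938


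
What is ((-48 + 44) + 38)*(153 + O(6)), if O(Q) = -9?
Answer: 4896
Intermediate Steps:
((-48 + 44) + 38)*(153 + O(6)) = ((-48 + 44) + 38)*(153 - 9) = (-4 + 38)*144 = 34*144 = 4896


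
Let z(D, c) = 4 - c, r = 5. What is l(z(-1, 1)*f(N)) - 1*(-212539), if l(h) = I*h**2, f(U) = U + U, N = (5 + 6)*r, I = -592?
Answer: -64256261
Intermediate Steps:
N = 55 (N = (5 + 6)*5 = 11*5 = 55)
f(U) = 2*U
l(h) = -592*h**2
l(z(-1, 1)*f(N)) - 1*(-212539) = -592*12100*(4 - 1*1)**2 - 1*(-212539) = -592*12100*(4 - 1)**2 + 212539 = -592*(3*110)**2 + 212539 = -592*330**2 + 212539 = -592*108900 + 212539 = -64468800 + 212539 = -64256261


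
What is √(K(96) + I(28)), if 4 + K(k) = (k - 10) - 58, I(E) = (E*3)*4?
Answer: 6*√10 ≈ 18.974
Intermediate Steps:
I(E) = 12*E (I(E) = (3*E)*4 = 12*E)
K(k) = -72 + k (K(k) = -4 + ((k - 10) - 58) = -4 + ((-10 + k) - 58) = -4 + (-68 + k) = -72 + k)
√(K(96) + I(28)) = √((-72 + 96) + 12*28) = √(24 + 336) = √360 = 6*√10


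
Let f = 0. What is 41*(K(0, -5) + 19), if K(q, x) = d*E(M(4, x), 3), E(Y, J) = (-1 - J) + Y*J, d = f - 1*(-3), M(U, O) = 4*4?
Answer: 6191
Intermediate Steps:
M(U, O) = 16
d = 3 (d = 0 - 1*(-3) = 0 + 3 = 3)
E(Y, J) = -1 - J + J*Y (E(Y, J) = (-1 - J) + J*Y = -1 - J + J*Y)
K(q, x) = 132 (K(q, x) = 3*(-1 - 1*3 + 3*16) = 3*(-1 - 3 + 48) = 3*44 = 132)
41*(K(0, -5) + 19) = 41*(132 + 19) = 41*151 = 6191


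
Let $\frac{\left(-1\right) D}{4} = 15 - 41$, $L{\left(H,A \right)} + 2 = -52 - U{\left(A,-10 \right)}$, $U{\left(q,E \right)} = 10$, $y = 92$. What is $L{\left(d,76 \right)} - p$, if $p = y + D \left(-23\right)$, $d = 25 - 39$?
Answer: $2236$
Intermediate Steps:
$d = -14$
$L{\left(H,A \right)} = -64$ ($L{\left(H,A \right)} = -2 - 62 = -64$)
$D = 104$ ($D = - 4 \left(15 - 41\right) = \left(-4\right) \left(-26\right) = 104$)
$p = -2300$ ($p = 92 + 104 \left(-23\right) = 92 - 2392 = -2300$)
$L{\left(d,76 \right)} - p = -64 - -2300 = -64 + 2300 = 2236$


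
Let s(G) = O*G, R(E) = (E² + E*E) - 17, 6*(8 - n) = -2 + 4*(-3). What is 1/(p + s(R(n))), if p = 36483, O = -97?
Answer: 9/156754 ≈ 5.7415e-5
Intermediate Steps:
n = 31/3 (n = 8 - (-2 + 4*(-3))/6 = 8 - (-2 - 12)/6 = 8 - ⅙*(-14) = 8 + 7/3 = 31/3 ≈ 10.333)
R(E) = -17 + 2*E² (R(E) = (E² + E²) - 17 = 2*E² - 17 = -17 + 2*E²)
s(G) = -97*G
1/(p + s(R(n))) = 1/(36483 - 97*(-17 + 2*(31/3)²)) = 1/(36483 - 97*(-17 + 2*(961/9))) = 1/(36483 - 97*(-17 + 1922/9)) = 1/(36483 - 97*1769/9) = 1/(36483 - 171593/9) = 1/(156754/9) = 9/156754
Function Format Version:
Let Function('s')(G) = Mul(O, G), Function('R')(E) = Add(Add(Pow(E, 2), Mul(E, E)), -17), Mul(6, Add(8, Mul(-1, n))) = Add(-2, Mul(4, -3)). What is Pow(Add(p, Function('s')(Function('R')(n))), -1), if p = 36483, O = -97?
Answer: Rational(9, 156754) ≈ 5.7415e-5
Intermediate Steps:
n = Rational(31, 3) (n = Add(8, Mul(Rational(-1, 6), Add(-2, Mul(4, -3)))) = Add(8, Mul(Rational(-1, 6), Add(-2, -12))) = Add(8, Mul(Rational(-1, 6), -14)) = Add(8, Rational(7, 3)) = Rational(31, 3) ≈ 10.333)
Function('R')(E) = Add(-17, Mul(2, Pow(E, 2))) (Function('R')(E) = Add(Add(Pow(E, 2), Pow(E, 2)), -17) = Add(Mul(2, Pow(E, 2)), -17) = Add(-17, Mul(2, Pow(E, 2))))
Function('s')(G) = Mul(-97, G)
Pow(Add(p, Function('s')(Function('R')(n))), -1) = Pow(Add(36483, Mul(-97, Add(-17, Mul(2, Pow(Rational(31, 3), 2))))), -1) = Pow(Add(36483, Mul(-97, Add(-17, Mul(2, Rational(961, 9))))), -1) = Pow(Add(36483, Mul(-97, Add(-17, Rational(1922, 9)))), -1) = Pow(Add(36483, Mul(-97, Rational(1769, 9))), -1) = Pow(Add(36483, Rational(-171593, 9)), -1) = Pow(Rational(156754, 9), -1) = Rational(9, 156754)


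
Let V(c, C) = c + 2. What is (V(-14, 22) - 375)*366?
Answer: -141642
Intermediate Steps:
V(c, C) = 2 + c
(V(-14, 22) - 375)*366 = ((2 - 14) - 375)*366 = (-12 - 375)*366 = -387*366 = -141642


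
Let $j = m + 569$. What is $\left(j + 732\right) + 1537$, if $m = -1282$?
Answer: $1556$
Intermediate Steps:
$j = -713$ ($j = -1282 + 569 = -713$)
$\left(j + 732\right) + 1537 = \left(-713 + 732\right) + 1537 = 19 + 1537 = 1556$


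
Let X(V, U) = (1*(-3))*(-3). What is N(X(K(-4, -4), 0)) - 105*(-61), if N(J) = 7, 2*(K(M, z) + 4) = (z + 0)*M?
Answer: 6412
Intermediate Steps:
K(M, z) = -4 + M*z/2 (K(M, z) = -4 + ((z + 0)*M)/2 = -4 + (z*M)/2 = -4 + (M*z)/2 = -4 + M*z/2)
X(V, U) = 9 (X(V, U) = -3*(-3) = 9)
N(X(K(-4, -4), 0)) - 105*(-61) = 7 - 105*(-61) = 7 + 6405 = 6412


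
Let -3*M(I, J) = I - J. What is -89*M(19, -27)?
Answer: 4094/3 ≈ 1364.7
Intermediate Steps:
M(I, J) = -I/3 + J/3 (M(I, J) = -(I - J)/3 = -I/3 + J/3)
-89*M(19, -27) = -89*(-⅓*19 + (⅓)*(-27)) = -89*(-19/3 - 9) = -89*(-46/3) = 4094/3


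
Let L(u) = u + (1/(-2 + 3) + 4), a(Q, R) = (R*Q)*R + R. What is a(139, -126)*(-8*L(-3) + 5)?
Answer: -24273018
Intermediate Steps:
a(Q, R) = R + Q*R² (a(Q, R) = (Q*R)*R + R = Q*R² + R = R + Q*R²)
L(u) = 5 + u (L(u) = u + (1/1 + 4) = u + (1 + 4) = u + 5 = 5 + u)
a(139, -126)*(-8*L(-3) + 5) = (-126*(1 + 139*(-126)))*(-8*(5 - 3) + 5) = (-126*(1 - 17514))*(-8*2 + 5) = (-126*(-17513))*(-16 + 5) = 2206638*(-11) = -24273018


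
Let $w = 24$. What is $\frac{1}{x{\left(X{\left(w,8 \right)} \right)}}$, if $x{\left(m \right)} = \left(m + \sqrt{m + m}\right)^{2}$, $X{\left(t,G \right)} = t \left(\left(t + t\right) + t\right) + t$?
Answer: $\frac{877}{2682750000} - \frac{\sqrt{219}}{670687500} \approx 3.0484 \cdot 10^{-7}$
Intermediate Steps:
$X{\left(t,G \right)} = t + 3 t^{2}$ ($X{\left(t,G \right)} = t \left(2 t + t\right) + t = t 3 t + t = 3 t^{2} + t = t + 3 t^{2}$)
$x{\left(m \right)} = \left(m + \sqrt{2} \sqrt{m}\right)^{2}$ ($x{\left(m \right)} = \left(m + \sqrt{2 m}\right)^{2} = \left(m + \sqrt{2} \sqrt{m}\right)^{2}$)
$\frac{1}{x{\left(X{\left(w,8 \right)} \right)}} = \frac{1}{\left(24 \left(1 + 3 \cdot 24\right) + \sqrt{2} \sqrt{24 \left(1 + 3 \cdot 24\right)}\right)^{2}} = \frac{1}{\left(24 \left(1 + 72\right) + \sqrt{2} \sqrt{24 \left(1 + 72\right)}\right)^{2}} = \frac{1}{\left(24 \cdot 73 + \sqrt{2} \sqrt{24 \cdot 73}\right)^{2}} = \frac{1}{\left(1752 + \sqrt{2} \sqrt{1752}\right)^{2}} = \frac{1}{\left(1752 + \sqrt{2} \cdot 2 \sqrt{438}\right)^{2}} = \frac{1}{\left(1752 + 4 \sqrt{219}\right)^{2}}$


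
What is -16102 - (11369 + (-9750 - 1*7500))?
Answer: -10221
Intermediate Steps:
-16102 - (11369 + (-9750 - 1*7500)) = -16102 - (11369 + (-9750 - 7500)) = -16102 - (11369 - 17250) = -16102 - 1*(-5881) = -16102 + 5881 = -10221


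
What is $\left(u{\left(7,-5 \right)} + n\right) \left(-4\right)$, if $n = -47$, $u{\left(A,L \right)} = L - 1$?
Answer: $212$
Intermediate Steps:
$u{\left(A,L \right)} = -1 + L$
$\left(u{\left(7,-5 \right)} + n\right) \left(-4\right) = \left(\left(-1 - 5\right) - 47\right) \left(-4\right) = \left(-6 - 47\right) \left(-4\right) = \left(-53\right) \left(-4\right) = 212$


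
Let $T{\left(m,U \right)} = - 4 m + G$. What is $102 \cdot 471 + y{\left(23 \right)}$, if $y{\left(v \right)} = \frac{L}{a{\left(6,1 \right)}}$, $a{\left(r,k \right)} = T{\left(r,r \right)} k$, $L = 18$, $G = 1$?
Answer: $\frac{1104948}{23} \approx 48041.0$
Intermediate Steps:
$T{\left(m,U \right)} = 1 - 4 m$ ($T{\left(m,U \right)} = - 4 m + 1 = 1 - 4 m$)
$a{\left(r,k \right)} = k \left(1 - 4 r\right)$ ($a{\left(r,k \right)} = \left(1 - 4 r\right) k = k \left(1 - 4 r\right)$)
$y{\left(v \right)} = - \frac{18}{23}$ ($y{\left(v \right)} = \frac{18}{1 \left(1 - 24\right)} = \frac{18}{1 \left(-23\right)} = \frac{18}{-23} = 18 \left(- \frac{1}{23}\right) = - \frac{18}{23}$)
$102 \cdot 471 + y{\left(23 \right)} = 102 \cdot 471 - \frac{18}{23} = 48042 - \frac{18}{23} = \frac{1104948}{23}$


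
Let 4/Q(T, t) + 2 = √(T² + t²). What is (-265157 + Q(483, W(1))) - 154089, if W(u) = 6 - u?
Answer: -48907142126/116655 + 2*√233314/116655 ≈ -4.1925e+5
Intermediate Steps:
Q(T, t) = 4/(-2 + √(T² + t²))
(-265157 + Q(483, W(1))) - 154089 = (-265157 + 4/(-2 + √(483² + (6 - 1*1)²))) - 154089 = (-265157 + 4/(-2 + √(233289 + (6 - 1)²))) - 154089 = (-265157 + 4/(-2 + √(233289 + 5²))) - 154089 = (-265157 + 4/(-2 + √(233289 + 25))) - 154089 = (-265157 + 4/(-2 + √233314)) - 154089 = -419246 + 4/(-2 + √233314)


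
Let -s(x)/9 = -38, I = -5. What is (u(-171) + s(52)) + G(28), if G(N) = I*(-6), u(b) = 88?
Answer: 460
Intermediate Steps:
s(x) = 342 (s(x) = -9*(-38) = 342)
G(N) = 30 (G(N) = -5*(-6) = 30)
(u(-171) + s(52)) + G(28) = (88 + 342) + 30 = 430 + 30 = 460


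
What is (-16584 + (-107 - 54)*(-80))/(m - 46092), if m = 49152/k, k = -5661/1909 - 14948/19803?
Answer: 5662309430/90658056927 ≈ 0.062458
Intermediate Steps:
k = -6114805/1643649 (k = -5661*1/1909 - 14948*1/19803 = -5661/1909 - 14948/19803 = -6114805/1643649 ≈ -3.7203)
m = -80788635648/6114805 (m = 49152/(-6114805/1643649) = 49152*(-1643649/6114805) = -80788635648/6114805 ≈ -13212.)
(-16584 + (-107 - 54)*(-80))/(m - 46092) = (-16584 + (-107 - 54)*(-80))/(-80788635648/6114805 - 46092) = (-16584 - 161*(-80))/(-362632227708/6114805) = (-16584 + 12880)*(-6114805/362632227708) = -3704*(-6114805/362632227708) = 5662309430/90658056927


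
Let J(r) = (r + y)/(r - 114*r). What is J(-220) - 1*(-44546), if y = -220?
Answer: 5033696/113 ≈ 44546.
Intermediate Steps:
J(r) = -(-220 + r)/(113*r) (J(r) = (r - 220)/(r - 114*r) = (-220 + r)/((-113*r)) = (-220 + r)*(-1/(113*r)) = -(-220 + r)/(113*r))
J(-220) - 1*(-44546) = (1/113)*(220 - 1*(-220))/(-220) - 1*(-44546) = (1/113)*(-1/220)*(220 + 220) + 44546 = (1/113)*(-1/220)*440 + 44546 = -2/113 + 44546 = 5033696/113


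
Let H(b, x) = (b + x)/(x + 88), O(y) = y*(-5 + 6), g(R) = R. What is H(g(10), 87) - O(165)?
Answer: -28778/175 ≈ -164.45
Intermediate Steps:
O(y) = y (O(y) = y*1 = y)
H(b, x) = (b + x)/(88 + x)
H(g(10), 87) - O(165) = (10 + 87)/(88 + 87) - 1*165 = 97/175 - 165 = -28778/175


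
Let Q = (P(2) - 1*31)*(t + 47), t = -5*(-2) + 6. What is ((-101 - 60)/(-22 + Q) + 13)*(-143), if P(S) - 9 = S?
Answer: -2406261/1282 ≈ -1877.0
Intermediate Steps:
P(S) = 9 + S
t = 16 (t = 10 + 6 = 16)
Q = -1260 (Q = ((9 + 2) - 1*31)*(16 + 47) = (11 - 31)*63 = -20*63 = -1260)
((-101 - 60)/(-22 + Q) + 13)*(-143) = ((-101 - 60)/(-22 - 1260) + 13)*(-143) = (-161/(-1282) + 13)*(-143) = (-161*(-1/1282) + 13)*(-143) = (161/1282 + 13)*(-143) = (16827/1282)*(-143) = -2406261/1282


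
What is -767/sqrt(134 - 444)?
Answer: 767*I*sqrt(310)/310 ≈ 43.563*I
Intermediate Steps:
-767/sqrt(134 - 444) = -767*(-I*sqrt(310)/310) = -(-767)*I*sqrt(310)/310 = 767*I*sqrt(310)/310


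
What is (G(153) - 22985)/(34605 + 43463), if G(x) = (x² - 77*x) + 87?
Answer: -5635/39034 ≈ -0.14436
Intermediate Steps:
G(x) = 87 + x² - 77*x
(G(153) - 22985)/(34605 + 43463) = ((87 + 153² - 77*153) - 22985)/(34605 + 43463) = ((87 + 23409 - 11781) - 22985)/78068 = (11715 - 22985)*(1/78068) = -11270*1/78068 = -5635/39034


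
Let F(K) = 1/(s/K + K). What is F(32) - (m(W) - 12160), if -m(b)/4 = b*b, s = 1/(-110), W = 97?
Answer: 5608975164/112639 ≈ 49796.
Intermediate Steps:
s = -1/110 ≈ -0.0090909
m(b) = -4*b**2 (m(b) = -4*b*b = -4*b**2)
F(K) = 1/(K - 1/(110*K)) (F(K) = 1/(-1/(110*K) + K) = 1/(K - 1/(110*K)))
F(32) - (m(W) - 12160) = 110*32/(-1 + 110*32**2) - (-4*97**2 - 12160) = 110*32/(-1 + 110*1024) - (-4*9409 - 12160) = 110*32/(-1 + 112640) - (-37636 - 12160) = 110*32/112639 - 1*(-49796) = 110*32*(1/112639) + 49796 = 3520/112639 + 49796 = 5608975164/112639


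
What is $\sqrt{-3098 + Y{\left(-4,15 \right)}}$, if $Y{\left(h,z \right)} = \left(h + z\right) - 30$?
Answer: $i \sqrt{3117} \approx 55.83 i$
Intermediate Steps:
$Y{\left(h,z \right)} = -30 + h + z$
$\sqrt{-3098 + Y{\left(-4,15 \right)}} = \sqrt{-3098 - 19} = \sqrt{-3117} = i \sqrt{3117}$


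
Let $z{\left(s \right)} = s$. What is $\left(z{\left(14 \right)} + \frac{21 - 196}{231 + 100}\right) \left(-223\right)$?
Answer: $- \frac{994357}{331} \approx -3004.1$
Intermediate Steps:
$\left(z{\left(14 \right)} + \frac{21 - 196}{231 + 100}\right) \left(-223\right) = \left(14 + \frac{21 - 196}{231 + 100}\right) \left(-223\right) = \left(14 - \frac{175}{331}\right) \left(-223\right) = \frac{4459}{331} \left(-223\right) = - \frac{994357}{331}$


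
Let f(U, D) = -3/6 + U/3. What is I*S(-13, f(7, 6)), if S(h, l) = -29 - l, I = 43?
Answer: -7955/6 ≈ -1325.8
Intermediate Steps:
f(U, D) = -½ + U/3 (f(U, D) = -3*⅙ + U*(⅓) = -½ + U/3)
I*S(-13, f(7, 6)) = 43*(-29 - (-½ + (⅓)*7)) = 43*(-29 - (-½ + 7/3)) = 43*(-29 - 1*11/6) = 43*(-29 - 11/6) = 43*(-185/6) = -7955/6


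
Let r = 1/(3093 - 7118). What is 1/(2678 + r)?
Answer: 4025/10778949 ≈ 0.00037341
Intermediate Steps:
r = -1/4025 (r = 1/(-4025) = -1/4025 ≈ -0.00024845)
1/(2678 + r) = 1/(2678 - 1/4025) = 1/(10778949/4025) = 4025/10778949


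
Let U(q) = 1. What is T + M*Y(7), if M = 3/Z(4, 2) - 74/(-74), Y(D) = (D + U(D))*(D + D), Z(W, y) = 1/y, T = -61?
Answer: 723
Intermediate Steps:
Y(D) = 2*D*(1 + D) (Y(D) = (D + 1)*(D + D) = (1 + D)*(2*D) = 2*D*(1 + D))
M = 7 (M = 3/(1/2) - 74/(-74) = 3/(1/2) - 74*(-1/74) = 3*2 + 1 = 6 + 1 = 7)
T + M*Y(7) = -61 + 7*(2*7*(1 + 7)) = -61 + 7*(2*7*8) = -61 + 7*112 = -61 + 784 = 723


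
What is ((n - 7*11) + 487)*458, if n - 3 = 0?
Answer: 189154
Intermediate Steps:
n = 3 (n = 3 + 0 = 3)
((n - 7*11) + 487)*458 = ((3 - 7*11) + 487)*458 = ((3 - 77) + 487)*458 = (-74 + 487)*458 = 413*458 = 189154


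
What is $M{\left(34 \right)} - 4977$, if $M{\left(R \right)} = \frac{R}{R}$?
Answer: $-4976$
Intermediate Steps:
$M{\left(R \right)} = 1$
$M{\left(34 \right)} - 4977 = 1 - 4977 = -4976$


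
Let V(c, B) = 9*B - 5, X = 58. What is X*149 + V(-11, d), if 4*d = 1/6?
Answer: 69099/8 ≈ 8637.4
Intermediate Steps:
d = 1/24 (d = (¼)/6 = (¼)*(⅙) = 1/24 ≈ 0.041667)
V(c, B) = -5 + 9*B
X*149 + V(-11, d) = 58*149 + (-5 + 9*(1/24)) = 8642 + (-5 + 3/8) = 8642 - 37/8 = 69099/8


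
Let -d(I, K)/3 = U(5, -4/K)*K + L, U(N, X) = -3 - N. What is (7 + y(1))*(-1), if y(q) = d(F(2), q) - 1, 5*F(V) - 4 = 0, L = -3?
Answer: -39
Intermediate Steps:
F(V) = 4/5 (F(V) = 4/5 + (1/5)*0 = 4/5 + 0 = 4/5)
d(I, K) = 9 + 24*K (d(I, K) = -3*((-3 - 1*5)*K - 3) = -3*((-3 - 5)*K - 3) = -3*(-8*K - 3) = -3*(-3 - 8*K) = 9 + 24*K)
y(q) = 8 + 24*q (y(q) = (9 + 24*q) - 1 = 8 + 24*q)
(7 + y(1))*(-1) = (7 + (8 + 24*1))*(-1) = (7 + (8 + 24))*(-1) = (7 + 32)*(-1) = 39*(-1) = -39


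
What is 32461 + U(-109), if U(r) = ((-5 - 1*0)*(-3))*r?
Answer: 30826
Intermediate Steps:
U(r) = 15*r (U(r) = ((-5 + 0)*(-3))*r = (-5*(-3))*r = 15*r)
32461 + U(-109) = 32461 + 15*(-109) = 32461 - 1635 = 30826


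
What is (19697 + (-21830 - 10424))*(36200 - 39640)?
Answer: 43196080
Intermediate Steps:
(19697 + (-21830 - 10424))*(36200 - 39640) = (19697 - 32254)*(-3440) = -12557*(-3440) = 43196080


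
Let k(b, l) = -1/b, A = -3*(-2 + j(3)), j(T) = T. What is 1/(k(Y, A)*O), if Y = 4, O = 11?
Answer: -4/11 ≈ -0.36364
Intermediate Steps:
A = -3 (A = -3*(-2 + 3) = -3*1 = -3)
1/(k(Y, A)*O) = 1/(-1/4*11) = 1/(-11/4) = -4/11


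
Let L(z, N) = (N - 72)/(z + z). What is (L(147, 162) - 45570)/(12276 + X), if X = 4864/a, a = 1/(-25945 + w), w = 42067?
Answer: -744305/1281018172 ≈ -0.00058103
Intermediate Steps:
a = 1/16122 (a = 1/(-25945 + 42067) = 1/16122 ≈ 6.2027e-5)
L(z, N) = (-72 + N)/(2*z) (L(z, N) = (-72 + N)/((2*z)) = (-72 + N)*(1/(2*z)) = (-72 + N)/(2*z))
X = 78417408 (X = 4864/(1/16122) = 4864*16122 = 78417408)
(L(147, 162) - 45570)/(12276 + X) = ((½)*(-72 + 162)/147 - 45570)/(12276 + 78417408) = ((½)*(1/147)*90 - 45570)/78429684 = (15/49 - 45570)*(1/78429684) = -2232915/49*1/78429684 = -744305/1281018172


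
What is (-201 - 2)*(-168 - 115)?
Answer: 57449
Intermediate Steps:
(-201 - 2)*(-168 - 115) = -203*(-283) = 57449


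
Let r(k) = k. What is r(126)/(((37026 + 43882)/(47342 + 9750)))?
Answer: 1798398/20227 ≈ 88.911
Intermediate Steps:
r(126)/(((37026 + 43882)/(47342 + 9750))) = 126/(((37026 + 43882)/(47342 + 9750))) = 126/((80908/57092)) = 126/((80908*(1/57092))) = 126/(20227/14273) = 126*(14273/20227) = 1798398/20227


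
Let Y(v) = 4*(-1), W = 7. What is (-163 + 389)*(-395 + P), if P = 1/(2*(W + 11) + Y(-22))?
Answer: -1428207/16 ≈ -89263.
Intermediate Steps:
Y(v) = -4
P = 1/32 (P = 1/(2*(7 + 11) - 4) = 1/(2*18 - 4) = 1/(36 - 4) = 1/32 ≈ 0.031250)
(-163 + 389)*(-395 + P) = (-163 + 389)*(-395 + 1/32) = 226*(-12639/32) = -1428207/16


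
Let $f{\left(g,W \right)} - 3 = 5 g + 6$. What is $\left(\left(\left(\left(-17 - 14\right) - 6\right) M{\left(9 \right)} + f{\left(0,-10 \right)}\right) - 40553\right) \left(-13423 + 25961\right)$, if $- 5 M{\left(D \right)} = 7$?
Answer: $- \frac{2538456018}{5} \approx -5.0769 \cdot 10^{8}$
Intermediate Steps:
$f{\left(g,W \right)} = 9 + 5 g$ ($f{\left(g,W \right)} = 3 + \left(5 g + 6\right) = 3 + \left(6 + 5 g\right) = 9 + 5 g$)
$M{\left(D \right)} = - \frac{7}{5}$ ($M{\left(D \right)} = \left(- \frac{1}{5}\right) 7 = - \frac{7}{5}$)
$\left(\left(\left(\left(-17 - 14\right) - 6\right) M{\left(9 \right)} + f{\left(0,-10 \right)}\right) - 40553\right) \left(-13423 + 25961\right) = \left(\left(\left(\left(-17 - 14\right) - 6\right) \left(- \frac{7}{5}\right) + \left(9 + 5 \cdot 0\right)\right) - 40553\right) \left(-13423 + 25961\right) = \left(\left(\left(-31 - 6\right) \left(- \frac{7}{5}\right) + \left(9 + 0\right)\right) - 40553\right) 12538 = \left(\left(\left(-37\right) \left(- \frac{7}{5}\right) + 9\right) - 40553\right) 12538 = \left(\left(\frac{259}{5} + 9\right) - 40553\right) 12538 = \left(\frac{304}{5} - 40553\right) 12538 = \left(- \frac{202461}{5}\right) 12538 = - \frac{2538456018}{5}$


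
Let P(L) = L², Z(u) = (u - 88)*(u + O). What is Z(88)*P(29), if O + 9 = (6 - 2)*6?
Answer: 0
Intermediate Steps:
O = 15 (O = -9 + (6 - 2)*6 = -9 + 4*6 = -9 + 24 = 15)
Z(u) = (-88 + u)*(15 + u) (Z(u) = (u - 88)*(u + 15) = (-88 + u)*(15 + u))
Z(88)*P(29) = (-1320 + 88² - 73*88)*29² = (-1320 + 7744 - 6424)*841 = 0*841 = 0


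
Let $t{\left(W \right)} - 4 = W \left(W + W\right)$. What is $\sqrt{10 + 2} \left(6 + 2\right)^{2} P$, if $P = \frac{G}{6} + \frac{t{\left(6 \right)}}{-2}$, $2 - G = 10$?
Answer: $- \frac{15104 \sqrt{3}}{3} \approx -8720.3$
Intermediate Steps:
$t{\left(W \right)} = 4 + 2 W^{2}$ ($t{\left(W \right)} = 4 + W \left(W + W\right) = 4 + W 2 W = 4 + 2 W^{2}$)
$G = -8$ ($G = 2 - 10 = -8$)
$P = - \frac{118}{3}$ ($P = - \frac{8}{6} + \frac{4 + 2 \cdot 6^{2}}{-2} = \left(-8\right) \frac{1}{6} + \left(4 + 2 \cdot 36\right) \left(- \frac{1}{2}\right) = - \frac{4}{3} + \left(4 + 72\right) \left(- \frac{1}{2}\right) = - \frac{4}{3} + 76 \left(- \frac{1}{2}\right) = - \frac{4}{3} - 38 = - \frac{118}{3} \approx -39.333$)
$\sqrt{10 + 2} \left(6 + 2\right)^{2} P = \sqrt{10 + 2} \left(6 + 2\right)^{2} \left(- \frac{118}{3}\right) = \sqrt{12} \cdot 8^{2} \left(- \frac{118}{3}\right) = 2 \sqrt{3} \cdot 64 \left(- \frac{118}{3}\right) = 128 \sqrt{3} \left(- \frac{118}{3}\right) = - \frac{15104 \sqrt{3}}{3}$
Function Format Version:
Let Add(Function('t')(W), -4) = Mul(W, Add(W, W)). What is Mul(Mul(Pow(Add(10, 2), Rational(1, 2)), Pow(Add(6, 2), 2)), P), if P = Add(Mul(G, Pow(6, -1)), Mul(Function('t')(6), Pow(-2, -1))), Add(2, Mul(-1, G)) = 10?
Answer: Mul(Rational(-15104, 3), Pow(3, Rational(1, 2))) ≈ -8720.3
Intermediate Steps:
Function('t')(W) = Add(4, Mul(2, Pow(W, 2))) (Function('t')(W) = Add(4, Mul(W, Add(W, W))) = Add(4, Mul(W, Mul(2, W))) = Add(4, Mul(2, Pow(W, 2))))
G = -8 (G = Add(2, Mul(-1, 10)) = Add(2, -10) = -8)
P = Rational(-118, 3) (P = Add(Mul(-8, Pow(6, -1)), Mul(Add(4, Mul(2, Pow(6, 2))), Pow(-2, -1))) = Add(Mul(-8, Rational(1, 6)), Mul(Add(4, Mul(2, 36)), Rational(-1, 2))) = Add(Rational(-4, 3), Mul(Add(4, 72), Rational(-1, 2))) = Add(Rational(-4, 3), Mul(76, Rational(-1, 2))) = Add(Rational(-4, 3), -38) = Rational(-118, 3) ≈ -39.333)
Mul(Mul(Pow(Add(10, 2), Rational(1, 2)), Pow(Add(6, 2), 2)), P) = Mul(Mul(Pow(Add(10, 2), Rational(1, 2)), Pow(Add(6, 2), 2)), Rational(-118, 3)) = Mul(Mul(Pow(12, Rational(1, 2)), Pow(8, 2)), Rational(-118, 3)) = Mul(Mul(Mul(2, Pow(3, Rational(1, 2))), 64), Rational(-118, 3)) = Mul(Mul(128, Pow(3, Rational(1, 2))), Rational(-118, 3)) = Mul(Rational(-15104, 3), Pow(3, Rational(1, 2)))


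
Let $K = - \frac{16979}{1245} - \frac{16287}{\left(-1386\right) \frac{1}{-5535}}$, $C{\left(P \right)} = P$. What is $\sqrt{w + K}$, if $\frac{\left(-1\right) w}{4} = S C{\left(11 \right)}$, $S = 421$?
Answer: $\frac{i \sqrt{3072429154209030}}{191730} \approx 289.1 i$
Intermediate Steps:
$w = -18524$ ($w = - 4 \cdot 421 \cdot 11 = \left(-4\right) 4631 = -18524$)
$K = - \frac{12473163491}{191730}$ ($K = \left(-16979\right) \frac{1}{1245} - \frac{16287}{\left(-1386\right) \left(- \frac{1}{5535}\right)} = - \frac{16979}{1245} - \frac{16287}{\frac{154}{615}} = - \frac{16979}{1245} - \frac{10016505}{154} = - \frac{12473163491}{191730} \approx -65056.0$)
$\sqrt{w + K} = \sqrt{-18524 - \frac{12473163491}{191730}} = \sqrt{- \frac{16024770011}{191730}} = \frac{i \sqrt{3072429154209030}}{191730}$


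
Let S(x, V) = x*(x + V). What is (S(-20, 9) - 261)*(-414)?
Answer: 16974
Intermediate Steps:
S(x, V) = x*(V + x)
(S(-20, 9) - 261)*(-414) = (-20*(9 - 20) - 261)*(-414) = (-20*(-11) - 261)*(-414) = (220 - 261)*(-414) = -41*(-414) = 16974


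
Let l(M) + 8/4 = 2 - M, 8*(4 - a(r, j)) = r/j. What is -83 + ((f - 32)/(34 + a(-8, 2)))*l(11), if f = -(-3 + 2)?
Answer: -519/7 ≈ -74.143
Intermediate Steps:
a(r, j) = 4 - r/(8*j)
l(M) = -M (l(M) = -2 + (2 - M) = -M)
f = 1 (f = -1*(-1) = 1)
-83 + ((f - 32)/(34 + a(-8, 2)))*l(11) = -83 + ((1 - 32)/(34 + (4 - ⅛*(-8)/2)))*(-1*11) = -83 - 31/(34 + (4 - ⅛*(-8)*½))*(-11) = -83 - 31/(34 + (4 + ½))*(-11) = -83 - 31/(34 + 9/2)*(-11) = -83 - 31/77/2*(-11) = -83 - 31*2/77*(-11) = -83 - 62/77*(-11) = -83 + 62/7 = -519/7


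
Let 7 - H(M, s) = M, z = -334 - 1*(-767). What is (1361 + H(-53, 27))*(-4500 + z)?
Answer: -5779207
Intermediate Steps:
z = 433 (z = -334 + 767 = 433)
H(M, s) = 7 - M
(1361 + H(-53, 27))*(-4500 + z) = (1361 + (7 - 1*(-53)))*(-4500 + 433) = (1361 + (7 + 53))*(-4067) = (1361 + 60)*(-4067) = 1421*(-4067) = -5779207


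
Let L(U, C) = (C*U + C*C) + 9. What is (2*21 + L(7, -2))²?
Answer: 1681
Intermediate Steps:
L(U, C) = 9 + C² + C*U (L(U, C) = (C*U + C²) + 9 = (C² + C*U) + 9 = 9 + C² + C*U)
(2*21 + L(7, -2))² = (2*21 + (9 + (-2)² - 2*7))² = (42 + (9 + 4 - 14))² = (42 - 1)² = 41² = 1681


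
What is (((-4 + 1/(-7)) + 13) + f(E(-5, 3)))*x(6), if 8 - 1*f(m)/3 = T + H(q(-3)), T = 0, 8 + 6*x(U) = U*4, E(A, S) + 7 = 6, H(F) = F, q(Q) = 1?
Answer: 1672/21 ≈ 79.619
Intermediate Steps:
E(A, S) = -1 (E(A, S) = -7 + 6 = -1)
x(U) = -4/3 + 2*U/3 (x(U) = -4/3 + (U*4)/6 = -4/3 + (4*U)/6 = -4/3 + 2*U/3)
f(m) = 21 (f(m) = 24 - 3*(0 + 1) = 24 - 3*1 = 24 - 3 = 21)
(((-4 + 1/(-7)) + 13) + f(E(-5, 3)))*x(6) = (((-4 + 1/(-7)) + 13) + 21)*(-4/3 + (2/3)*6) = (((-4 - 1/7) + 13) + 21)*(-4/3 + 4) = ((-29/7 + 13) + 21)*(8/3) = (62/7 + 21)*(8/3) = (209/7)*(8/3) = 1672/21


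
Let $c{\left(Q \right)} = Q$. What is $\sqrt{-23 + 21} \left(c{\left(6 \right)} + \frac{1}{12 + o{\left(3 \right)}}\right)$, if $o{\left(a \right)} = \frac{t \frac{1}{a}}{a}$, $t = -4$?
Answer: $\frac{633 i \sqrt{2}}{104} \approx 8.6077 i$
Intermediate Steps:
$o{\left(a \right)} = - \frac{4}{a^{2}}$ ($o{\left(a \right)} = \frac{\left(-4\right) \frac{1}{a}}{a} = - \frac{4}{a^{2}}$)
$\sqrt{-23 + 21} \left(c{\left(6 \right)} + \frac{1}{12 + o{\left(3 \right)}}\right) = \sqrt{-23 + 21} \left(6 + \frac{1}{12 - \frac{4}{9}}\right) = \sqrt{-2} \left(6 + \frac{1}{12 - \frac{4}{9}}\right) = i \sqrt{2} \left(6 + \frac{1}{12 - \frac{4}{9}}\right) = i \sqrt{2} \left(6 + \frac{1}{\frac{104}{9}}\right) = i \sqrt{2} \left(6 + \frac{9}{104}\right) = i \sqrt{2} \cdot \frac{633}{104} = \frac{633 i \sqrt{2}}{104}$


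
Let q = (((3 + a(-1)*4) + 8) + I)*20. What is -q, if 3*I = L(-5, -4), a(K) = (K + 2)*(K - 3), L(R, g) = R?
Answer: 400/3 ≈ 133.33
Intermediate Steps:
a(K) = (-3 + K)*(2 + K) (a(K) = (2 + K)*(-3 + K) = (-3 + K)*(2 + K))
I = -5/3 (I = (1/3)*(-5) = -5/3 ≈ -1.6667)
q = -400/3 (q = (((3 + (-6 + (-1)**2 - 1*(-1))*4) + 8) - 5/3)*20 = (((3 + (-6 + 1 + 1)*4) + 8) - 5/3)*20 = (((3 - 4*4) + 8) - 5/3)*20 = (((3 - 16) + 8) - 5/3)*20 = ((-13 + 8) - 5/3)*20 = (-5 - 5/3)*20 = -20/3*20 = -400/3 ≈ -133.33)
-q = -1*(-400/3) = 400/3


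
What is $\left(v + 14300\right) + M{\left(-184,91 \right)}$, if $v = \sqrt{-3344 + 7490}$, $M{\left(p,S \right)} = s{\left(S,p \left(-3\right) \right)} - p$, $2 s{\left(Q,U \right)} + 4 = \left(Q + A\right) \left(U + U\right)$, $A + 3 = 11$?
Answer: $69130 + \sqrt{4146} \approx 69194.0$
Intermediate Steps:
$A = 8$ ($A = -3 + 11 = 8$)
$s{\left(Q,U \right)} = -2 + U \left(8 + Q\right)$ ($s{\left(Q,U \right)} = -2 + \frac{\left(Q + 8\right) \left(U + U\right)}{2} = -2 + \frac{\left(8 + Q\right) 2 U}{2} = -2 + \frac{2 U \left(8 + Q\right)}{2} = -2 + U \left(8 + Q\right)$)
$M{\left(p,S \right)} = -2 - 25 p - 3 S p$ ($M{\left(p,S \right)} = \left(-2 + 8 p \left(-3\right) + S p \left(-3\right)\right) - p = \left(-2 + 8 \left(- 3 p\right) + S \left(- 3 p\right)\right) - p = \left(-2 - 24 p - 3 S p\right) - p = -2 - 25 p - 3 S p$)
$v = \sqrt{4146} \approx 64.389$
$\left(v + 14300\right) + M{\left(-184,91 \right)} = \left(\sqrt{4146} + 14300\right) - \left(-4598 - 50232\right) = \left(14300 + \sqrt{4146}\right) + \left(-2 + 4600 + 50232\right) = \left(14300 + \sqrt{4146}\right) + 54830 = 69130 + \sqrt{4146}$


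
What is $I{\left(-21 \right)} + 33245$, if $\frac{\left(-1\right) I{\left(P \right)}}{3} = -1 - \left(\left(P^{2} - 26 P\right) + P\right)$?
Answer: $36146$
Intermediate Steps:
$I{\left(P \right)} = 3 - 75 P + 3 P^{2}$ ($I{\left(P \right)} = - 3 \left(-1 - \left(\left(P^{2} - 26 P\right) + P\right)\right) = - 3 \left(-1 - \left(P^{2} - 25 P\right)\right) = - 3 \left(-1 - P^{2} + 25 P\right) = 3 - 75 P + 3 P^{2}$)
$I{\left(-21 \right)} + 33245 = \left(3 - -1575 + 3 \left(-21\right)^{2}\right) + 33245 = \left(3 + 1575 + 3 \cdot 441\right) + 33245 = \left(3 + 1575 + 1323\right) + 33245 = 2901 + 33245 = 36146$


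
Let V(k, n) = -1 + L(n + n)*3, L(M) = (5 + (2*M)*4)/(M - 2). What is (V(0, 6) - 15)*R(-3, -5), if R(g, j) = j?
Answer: -143/2 ≈ -71.500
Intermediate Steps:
L(M) = (5 + 8*M)/(-2 + M)
V(k, n) = -1 + 3*(5 + 16*n)/(-2 + 2*n) (V(k, n) = -1 + ((5 + 8*(n + n))/(-2 + (n + n)))*3 = -1 + ((5 + 8*(2*n))/(-2 + 2*n))*3 = -1 + ((5 + 16*n)/(-2 + 2*n))*3 = -1 + 3*(5 + 16*n)/(-2 + 2*n))
(V(0, 6) - 15)*R(-3, -5) = ((17 + 46*6)/(2*(-1 + 6)) - 15)*(-5) = ((½)*(17 + 276)/5 - 15)*(-5) = ((½)*(⅕)*293 - 15)*(-5) = (293/10 - 15)*(-5) = (143/10)*(-5) = -143/2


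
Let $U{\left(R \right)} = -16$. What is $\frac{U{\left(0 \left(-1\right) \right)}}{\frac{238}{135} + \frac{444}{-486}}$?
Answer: $- \frac{810}{43} \approx -18.837$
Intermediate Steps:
$\frac{U{\left(0 \left(-1\right) \right)}}{\frac{238}{135} + \frac{444}{-486}} = - \frac{16}{\frac{238}{135} + \frac{444}{-486}} = - \frac{16}{238 \cdot \frac{1}{135} + 444 \left(- \frac{1}{486}\right)} = - \frac{16}{\frac{238}{135} - \frac{74}{81}} = - \frac{16}{\frac{344}{405}} = \left(-16\right) \frac{405}{344} = - \frac{810}{43}$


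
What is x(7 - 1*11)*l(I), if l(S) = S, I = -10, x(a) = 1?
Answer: -10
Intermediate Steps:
x(7 - 1*11)*l(I) = 1*(-10) = -10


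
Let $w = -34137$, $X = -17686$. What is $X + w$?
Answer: $-51823$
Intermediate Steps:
$X + w = -17686 - 34137 = -51823$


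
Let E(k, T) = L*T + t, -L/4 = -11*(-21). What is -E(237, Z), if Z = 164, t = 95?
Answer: 151441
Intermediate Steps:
L = -924 (L = -(-44)*(-21) = -4*231 = -924)
E(k, T) = 95 - 924*T (E(k, T) = -924*T + 95 = 95 - 924*T)
-E(237, Z) = -(95 - 924*164) = -(95 - 151536) = -1*(-151441) = 151441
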